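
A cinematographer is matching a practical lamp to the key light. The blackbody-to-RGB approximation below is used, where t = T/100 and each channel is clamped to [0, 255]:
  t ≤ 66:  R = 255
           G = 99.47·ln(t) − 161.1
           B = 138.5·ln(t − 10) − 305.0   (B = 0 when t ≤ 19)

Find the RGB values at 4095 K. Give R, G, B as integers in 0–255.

t = 4095/100 = 40.95; the t ≤ 66 branch applies.
R = 255 by definition for t ≤ 66.
G = 99.47·ln 40.95 − 161.1 = 99.47·3.7124 − 161.1 = 208.168.
B = 138.5·ln(40.95 − 10) − 305.0 = 138.5·ln 30.95 − 305.0 = 138.5·3.4324 − 305.0 = 170.384.
Rounded: (255, 208, 170).

R=255, G=208, B=170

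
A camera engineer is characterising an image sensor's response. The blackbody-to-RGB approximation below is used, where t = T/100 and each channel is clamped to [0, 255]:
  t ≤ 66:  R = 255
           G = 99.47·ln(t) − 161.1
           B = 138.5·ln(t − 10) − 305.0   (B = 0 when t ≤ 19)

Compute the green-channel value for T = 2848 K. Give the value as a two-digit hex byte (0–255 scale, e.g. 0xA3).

0xAC

t = 2848/100 = 28.48; the t ≤ 66 branch applies.
G = 99.47·ln 28.48 − 161.1 = 99.47·3.3492 − 161.1 = 172.045.
Rounded: 172; in hex, 0xAC.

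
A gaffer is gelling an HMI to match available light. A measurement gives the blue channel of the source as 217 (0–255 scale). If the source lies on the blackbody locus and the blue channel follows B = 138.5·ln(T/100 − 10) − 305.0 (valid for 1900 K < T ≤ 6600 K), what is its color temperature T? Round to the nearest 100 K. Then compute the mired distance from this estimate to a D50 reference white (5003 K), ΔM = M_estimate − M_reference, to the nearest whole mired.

-11 mireds

ln(t − 10) = (217 + 305.0) / 138.5 = 3.7690.
t − 10 = e^3.7690 = 43.335, so t = 53.335.
T = 100·t = 5333 K → 5300 K to the nearest 100 K.
M_estimate = 10⁶/5300 = 188.68; M_reference = 10⁶/5003 = 199.88.
ΔM = 188.68 − 199.88 = -11.20 → -11 mireds.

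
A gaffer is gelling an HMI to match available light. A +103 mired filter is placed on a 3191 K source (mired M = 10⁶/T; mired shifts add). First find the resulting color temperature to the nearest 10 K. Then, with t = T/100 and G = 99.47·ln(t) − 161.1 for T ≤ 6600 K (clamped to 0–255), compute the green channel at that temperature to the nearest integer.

M_in = 10⁶/3191 = 313.38; M_out = 313.38 + (+103) = 416.38.
T_out = 10⁶/416.38 = 2401.6 K → 2400 K; t = 24.
G = 99.47·ln 24 − 161.1 = 99.47·3.1781 − 161.1 = 155.021.
Rounded: 155.

155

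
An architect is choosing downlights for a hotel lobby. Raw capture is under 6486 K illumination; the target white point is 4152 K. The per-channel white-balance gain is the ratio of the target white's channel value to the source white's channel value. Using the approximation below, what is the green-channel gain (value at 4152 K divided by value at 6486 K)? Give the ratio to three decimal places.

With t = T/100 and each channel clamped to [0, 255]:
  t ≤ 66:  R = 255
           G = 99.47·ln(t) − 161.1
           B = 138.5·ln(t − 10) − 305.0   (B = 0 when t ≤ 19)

At 6486 K (t = 64.86):
  G = 99.47·ln 64.86 − 161.1 = 99.47·4.1722 − 161.1 = 253.912.
At 4152 K (t = 41.52):
  G = 99.47·ln 41.52 − 161.1 = 99.47·3.7262 − 161.1 = 209.543.
Gain = 209.543 / 253.912 = 0.8253 → 0.825.

0.825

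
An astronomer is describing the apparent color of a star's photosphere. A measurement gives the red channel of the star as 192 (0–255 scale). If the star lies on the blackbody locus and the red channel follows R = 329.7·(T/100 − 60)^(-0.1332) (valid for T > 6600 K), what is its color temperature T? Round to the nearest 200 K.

11800 K

(t − 60)^(-0.1332) = 192/329.7 = 0.58235.
t − 60 = 0.58235^(1/-0.1332) = 0.58235^(-7.508) = 57.929, so t = 117.929.
T = 100·t = 11793 K → 11800 K to the nearest 200 K.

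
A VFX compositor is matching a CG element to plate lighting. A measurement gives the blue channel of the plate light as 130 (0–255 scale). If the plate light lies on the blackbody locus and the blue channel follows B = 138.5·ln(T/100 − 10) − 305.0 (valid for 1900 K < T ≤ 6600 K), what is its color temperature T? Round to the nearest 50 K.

3300 K

ln(t − 10) = (130 + 305.0) / 138.5 = 3.1408.
t − 10 = e^3.1408 = 23.122, so t = 33.122.
T = 100·t = 3312 K → 3300 K to the nearest 50 K.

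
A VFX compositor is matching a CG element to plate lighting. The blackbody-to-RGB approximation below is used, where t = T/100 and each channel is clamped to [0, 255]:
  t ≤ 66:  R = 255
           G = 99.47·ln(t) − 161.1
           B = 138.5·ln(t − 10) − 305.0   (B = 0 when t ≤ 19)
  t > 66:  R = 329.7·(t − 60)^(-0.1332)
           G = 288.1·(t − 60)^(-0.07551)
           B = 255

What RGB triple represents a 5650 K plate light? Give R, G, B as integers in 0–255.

t = 5650/100 = 56.5; the t ≤ 66 branch applies.
R = 255 by definition for t ≤ 66.
G = 99.47·ln 56.5 − 161.1 = 99.47·4.0342 − 161.1 = 240.186.
B = 138.5·ln(56.5 − 10) − 305.0 = 138.5·ln 46.5 − 305.0 = 138.5·3.8395 − 305.0 = 226.764.
Rounded: (255, 240, 227).

R=255, G=240, B=227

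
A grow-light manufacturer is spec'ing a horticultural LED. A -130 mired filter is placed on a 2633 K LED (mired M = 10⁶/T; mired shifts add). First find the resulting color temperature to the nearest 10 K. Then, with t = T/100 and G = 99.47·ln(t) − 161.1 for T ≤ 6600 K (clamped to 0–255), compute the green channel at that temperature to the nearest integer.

206

M_in = 10⁶/2633 = 379.79; M_out = 379.79 + (-130) = 249.79.
T_out = 10⁶/249.79 = 4003.3 K → 4000 K; t = 40.
G = 99.47·ln 40 − 161.1 = 99.47·3.6889 − 161.1 = 205.833.
Rounded: 206.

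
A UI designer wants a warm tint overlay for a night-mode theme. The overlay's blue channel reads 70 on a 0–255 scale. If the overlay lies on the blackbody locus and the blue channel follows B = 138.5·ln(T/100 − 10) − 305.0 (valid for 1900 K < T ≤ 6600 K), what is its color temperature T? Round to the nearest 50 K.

ln(t − 10) = (70 + 305.0) / 138.5 = 2.7076.
t − 10 = e^2.7076 = 14.993, so t = 24.993.
T = 100·t = 2499 K → 2500 K to the nearest 50 K.

2500 K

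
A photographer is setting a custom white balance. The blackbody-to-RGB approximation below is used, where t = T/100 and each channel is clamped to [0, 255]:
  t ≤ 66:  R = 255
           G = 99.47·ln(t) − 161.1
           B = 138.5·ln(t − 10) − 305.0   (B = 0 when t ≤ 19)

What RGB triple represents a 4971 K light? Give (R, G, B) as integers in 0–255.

t = 4971/100 = 49.71; the t ≤ 66 branch applies.
R = 255 by definition for t ≤ 66.
G = 99.47·ln 49.71 − 161.1 = 99.47·3.9062 − 161.1 = 227.450.
B = 138.5·ln(49.71 − 10) − 305.0 = 138.5·ln 39.71 − 305.0 = 138.5·3.6816 − 305.0 = 204.902.
Rounded: (255, 227, 205).

(255, 227, 205)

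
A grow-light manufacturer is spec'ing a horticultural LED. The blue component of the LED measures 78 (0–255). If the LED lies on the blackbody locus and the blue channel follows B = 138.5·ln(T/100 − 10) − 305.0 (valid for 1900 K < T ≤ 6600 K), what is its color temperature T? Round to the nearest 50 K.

ln(t − 10) = (78 + 305.0) / 138.5 = 2.7653.
t − 10 = e^2.7653 = 15.884, so t = 25.884.
T = 100·t = 2588 K → 2600 K to the nearest 50 K.

2600 K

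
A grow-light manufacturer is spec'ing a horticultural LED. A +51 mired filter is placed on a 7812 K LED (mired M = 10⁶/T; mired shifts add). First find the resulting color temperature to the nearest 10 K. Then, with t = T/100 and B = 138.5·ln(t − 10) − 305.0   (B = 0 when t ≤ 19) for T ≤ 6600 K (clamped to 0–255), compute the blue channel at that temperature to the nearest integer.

225

M_in = 10⁶/7812 = 128.01; M_out = 128.01 + (+51) = 179.01.
T_out = 10⁶/179.01 = 5586.3 K → 5590 K; t = 55.9.
B = 138.5·ln(55.9 − 10) − 305.0 = 138.5·ln 45.9 − 305.0 = 138.5·3.8265 − 305.0 = 224.965.
Rounded: 225.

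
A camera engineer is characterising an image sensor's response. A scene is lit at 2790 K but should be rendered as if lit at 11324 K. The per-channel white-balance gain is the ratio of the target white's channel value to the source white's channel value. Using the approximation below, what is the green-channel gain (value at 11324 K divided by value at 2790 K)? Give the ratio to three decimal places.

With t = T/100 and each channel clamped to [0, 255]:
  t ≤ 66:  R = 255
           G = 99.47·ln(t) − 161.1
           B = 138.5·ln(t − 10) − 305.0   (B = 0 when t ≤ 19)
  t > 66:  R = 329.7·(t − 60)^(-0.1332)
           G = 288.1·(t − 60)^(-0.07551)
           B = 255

1.255

At 2790 K (t = 27.9):
  G = 99.47·ln 27.9 − 161.1 = 99.47·3.3286 − 161.1 = 169.998.
At 11324 K (t = 113.24):
  G = 288.1·(113.24 − 60)^(-0.07551) = 288.1·53.24^(-0.07551) = 288.1·0.74072 = 213.400.
Gain = 213.400 / 169.998 = 1.2553 → 1.255.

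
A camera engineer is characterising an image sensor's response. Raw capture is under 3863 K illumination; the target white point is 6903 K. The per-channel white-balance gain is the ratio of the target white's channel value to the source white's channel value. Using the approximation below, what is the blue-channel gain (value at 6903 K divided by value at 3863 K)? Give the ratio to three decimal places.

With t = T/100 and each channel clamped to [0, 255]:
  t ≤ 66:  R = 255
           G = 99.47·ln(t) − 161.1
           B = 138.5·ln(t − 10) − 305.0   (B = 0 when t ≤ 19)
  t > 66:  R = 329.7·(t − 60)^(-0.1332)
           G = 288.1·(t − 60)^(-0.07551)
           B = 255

1.598

At 3863 K (t = 38.63):
  B = 138.5·ln(38.63 − 10) − 305.0 = 138.5·ln 28.63 − 305.0 = 138.5·3.3545 − 305.0 = 159.592.
At 6903 K (t = 69.03):
  B = 255 by definition for t > 66.
Gain = 255.000 / 159.592 = 1.5978 → 1.598.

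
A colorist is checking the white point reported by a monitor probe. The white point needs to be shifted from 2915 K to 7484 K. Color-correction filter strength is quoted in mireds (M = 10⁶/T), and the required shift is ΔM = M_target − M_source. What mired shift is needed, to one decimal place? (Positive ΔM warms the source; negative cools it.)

M_source = 10⁶/2915 = 343.053; M_target = 10⁶/7484 = 133.618.
ΔM = 133.618 − 343.053 = -209.435 → -209.4 mireds, a cooling shift.

-209.4 mireds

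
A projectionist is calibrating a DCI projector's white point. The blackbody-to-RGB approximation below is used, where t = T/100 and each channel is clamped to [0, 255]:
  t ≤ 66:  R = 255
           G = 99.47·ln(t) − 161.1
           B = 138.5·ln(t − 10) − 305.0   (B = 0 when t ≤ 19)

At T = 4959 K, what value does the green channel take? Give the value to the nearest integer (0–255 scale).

t = 4959/100 = 49.59; the t ≤ 66 branch applies.
G = 99.47·ln 49.59 − 161.1 = 99.47·3.9038 − 161.1 = 227.210.
Rounded: 227.

227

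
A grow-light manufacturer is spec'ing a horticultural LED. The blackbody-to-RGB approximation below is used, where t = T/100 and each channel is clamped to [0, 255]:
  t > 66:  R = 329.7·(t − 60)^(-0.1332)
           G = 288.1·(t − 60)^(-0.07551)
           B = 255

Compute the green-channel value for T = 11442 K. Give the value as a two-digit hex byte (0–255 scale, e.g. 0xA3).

t = 11442/100 = 114.42; the t > 66 branch applies.
G = 288.1·(114.42 − 60)^(-0.07551) = 288.1·54.42^(-0.07551) = 288.1·0.73949 = 213.047.
Rounded: 213; in hex, 0xD5.

0xD5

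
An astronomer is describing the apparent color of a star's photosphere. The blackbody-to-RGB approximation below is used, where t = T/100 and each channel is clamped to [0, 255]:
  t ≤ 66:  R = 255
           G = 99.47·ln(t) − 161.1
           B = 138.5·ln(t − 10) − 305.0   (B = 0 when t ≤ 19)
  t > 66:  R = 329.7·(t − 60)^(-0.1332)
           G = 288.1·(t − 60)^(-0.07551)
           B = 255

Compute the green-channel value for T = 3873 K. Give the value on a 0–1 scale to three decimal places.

t = 3873/100 = 38.73; the t ≤ 66 branch applies.
G = 99.47·ln 38.73 − 161.1 = 99.47·3.6566 − 161.1 = 202.623.
On a 0–1 scale: 202.623/255 = 0.7946 → 0.795.

0.795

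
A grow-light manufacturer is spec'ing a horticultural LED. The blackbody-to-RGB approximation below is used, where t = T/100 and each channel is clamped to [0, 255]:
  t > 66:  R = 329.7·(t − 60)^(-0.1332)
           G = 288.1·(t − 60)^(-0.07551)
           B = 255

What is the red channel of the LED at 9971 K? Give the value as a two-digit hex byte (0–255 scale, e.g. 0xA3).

t = 9971/100 = 99.71; the t > 66 branch applies.
R = 329.7·(99.71 − 60)^(-0.1332) = 329.7·39.71^(-0.1332) = 329.7·0.61239 = 201.904.
Rounded: 202; in hex, 0xCA.

0xCA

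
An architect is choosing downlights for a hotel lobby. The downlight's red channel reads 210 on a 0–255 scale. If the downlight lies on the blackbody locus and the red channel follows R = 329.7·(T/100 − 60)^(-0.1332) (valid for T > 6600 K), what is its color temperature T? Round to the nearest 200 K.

(t − 60)^(-0.1332) = 210/329.7 = 0.63694.
t − 60 = 0.63694^(1/-0.1332) = 0.63694^(-7.508) = 29.561, so t = 89.561.
T = 100·t = 8956 K → 9000 K to the nearest 200 K.

9000 K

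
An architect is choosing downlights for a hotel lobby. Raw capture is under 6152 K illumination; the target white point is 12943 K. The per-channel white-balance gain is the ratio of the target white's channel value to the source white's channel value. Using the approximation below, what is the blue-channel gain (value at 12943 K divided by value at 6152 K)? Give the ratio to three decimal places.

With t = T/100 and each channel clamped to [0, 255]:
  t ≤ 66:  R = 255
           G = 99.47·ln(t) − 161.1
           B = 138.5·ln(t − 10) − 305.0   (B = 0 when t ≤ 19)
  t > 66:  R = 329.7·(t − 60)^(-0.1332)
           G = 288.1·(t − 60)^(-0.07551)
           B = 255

At 6152 K (t = 61.52):
  B = 138.5·ln(61.52 − 10) − 305.0 = 138.5·ln 51.52 − 305.0 = 138.5·3.9420 − 305.0 = 240.963.
At 12943 K (t = 129.43):
  B = 255 by definition for t > 66.
Gain = 255.000 / 240.963 = 1.0583 → 1.058.

1.058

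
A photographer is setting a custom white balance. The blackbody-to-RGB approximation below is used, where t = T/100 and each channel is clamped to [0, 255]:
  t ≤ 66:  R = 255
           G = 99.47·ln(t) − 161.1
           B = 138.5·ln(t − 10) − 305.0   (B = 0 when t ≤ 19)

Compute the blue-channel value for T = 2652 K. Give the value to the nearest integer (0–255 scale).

t = 2652/100 = 26.52; the t ≤ 66 branch applies.
B = 138.5·ln(26.52 − 10) − 305.0 = 138.5·ln 16.52 − 305.0 = 138.5·2.8046 − 305.0 = 83.433.
Rounded: 83.

83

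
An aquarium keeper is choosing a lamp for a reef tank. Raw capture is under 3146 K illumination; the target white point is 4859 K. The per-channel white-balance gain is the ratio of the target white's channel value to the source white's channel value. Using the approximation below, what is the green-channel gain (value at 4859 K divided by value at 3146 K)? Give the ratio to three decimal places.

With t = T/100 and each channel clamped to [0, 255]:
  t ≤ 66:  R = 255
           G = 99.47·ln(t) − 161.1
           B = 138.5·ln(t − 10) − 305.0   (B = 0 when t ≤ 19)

1.238

At 3146 K (t = 31.46):
  G = 99.47·ln 31.46 − 161.1 = 99.47·3.4487 − 161.1 = 181.944.
At 4859 K (t = 48.59):
  G = 99.47·ln 48.59 − 161.1 = 99.47·3.8834 − 161.1 = 225.184.
Gain = 225.184 / 181.944 = 1.2377 → 1.238.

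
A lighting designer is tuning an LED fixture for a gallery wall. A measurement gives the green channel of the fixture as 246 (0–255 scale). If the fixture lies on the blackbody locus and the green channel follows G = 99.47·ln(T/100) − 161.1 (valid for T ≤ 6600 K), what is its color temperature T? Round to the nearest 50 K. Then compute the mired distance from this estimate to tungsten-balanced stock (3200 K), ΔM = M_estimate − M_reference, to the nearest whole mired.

-146 mireds

ln t = (246 + 161.1) / 99.47 = 4.0927.
t = e^4.0927 = 59.901.
T = 100·t = 5990 K → 6000 K to the nearest 50 K.
M_estimate = 10⁶/6000 = 166.67; M_reference = 10⁶/3200 = 312.50.
ΔM = 166.67 − 312.50 = -145.83 → -146 mireds.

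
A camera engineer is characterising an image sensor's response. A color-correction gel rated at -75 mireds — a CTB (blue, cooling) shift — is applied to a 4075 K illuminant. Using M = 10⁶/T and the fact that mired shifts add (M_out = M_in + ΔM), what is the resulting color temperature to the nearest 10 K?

5870 K

M_in = 10⁶/4075 = 245.40 mireds.
M_out = 245.40 + (-75) = 170.40 mireds.
T_out = 10⁶/170.40 = 5868.6 K → 5870 K.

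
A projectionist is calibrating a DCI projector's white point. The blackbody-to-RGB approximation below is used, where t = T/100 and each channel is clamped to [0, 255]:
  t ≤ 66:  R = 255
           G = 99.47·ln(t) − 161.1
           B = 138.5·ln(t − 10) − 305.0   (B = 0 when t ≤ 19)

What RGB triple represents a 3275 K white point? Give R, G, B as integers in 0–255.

t = 3275/100 = 32.75; the t ≤ 66 branch applies.
R = 255 by definition for t ≤ 66.
G = 99.47·ln 32.75 − 161.1 = 99.47·3.4889 − 161.1 = 185.941.
B = 138.5·ln(32.75 − 10) − 305.0 = 138.5·ln 22.75 − 305.0 = 138.5·3.1246 − 305.0 = 127.752.
Rounded: (255, 186, 128).

R=255, G=186, B=128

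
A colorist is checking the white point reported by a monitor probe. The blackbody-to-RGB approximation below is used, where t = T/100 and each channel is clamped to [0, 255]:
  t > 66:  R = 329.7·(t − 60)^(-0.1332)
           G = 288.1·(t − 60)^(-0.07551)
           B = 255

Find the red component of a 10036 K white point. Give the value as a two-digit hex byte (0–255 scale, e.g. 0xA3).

0xC9

t = 10036/100 = 100.36; the t > 66 branch applies.
R = 329.7·(100.36 − 60)^(-0.1332) = 329.7·40.36^(-0.1332) = 329.7·0.61106 = 201.468.
Rounded: 201; in hex, 0xC9.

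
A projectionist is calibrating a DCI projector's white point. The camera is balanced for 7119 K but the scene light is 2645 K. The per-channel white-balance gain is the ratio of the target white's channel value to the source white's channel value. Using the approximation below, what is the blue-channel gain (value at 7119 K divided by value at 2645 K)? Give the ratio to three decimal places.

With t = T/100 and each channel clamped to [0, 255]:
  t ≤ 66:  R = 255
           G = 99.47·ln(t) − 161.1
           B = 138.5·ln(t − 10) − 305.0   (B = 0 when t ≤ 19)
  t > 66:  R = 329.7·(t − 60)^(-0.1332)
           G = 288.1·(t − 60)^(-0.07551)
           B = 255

At 2645 K (t = 26.45):
  B = 138.5·ln(26.45 − 10) − 305.0 = 138.5·ln 16.45 − 305.0 = 138.5·2.8003 − 305.0 = 82.845.
At 7119 K (t = 71.19):
  B = 255 by definition for t > 66.
Gain = 255.000 / 82.845 = 3.0780 → 3.078.

3.078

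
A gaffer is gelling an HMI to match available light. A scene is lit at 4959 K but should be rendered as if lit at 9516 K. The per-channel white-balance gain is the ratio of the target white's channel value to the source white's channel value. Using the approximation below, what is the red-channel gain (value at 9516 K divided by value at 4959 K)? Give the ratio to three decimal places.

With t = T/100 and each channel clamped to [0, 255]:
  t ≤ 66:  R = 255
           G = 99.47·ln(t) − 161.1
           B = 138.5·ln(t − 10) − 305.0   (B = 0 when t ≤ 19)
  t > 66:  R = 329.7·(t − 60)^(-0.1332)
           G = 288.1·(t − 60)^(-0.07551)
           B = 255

0.805

At 4959 K (t = 49.59):
  R = 255 by definition for t ≤ 66.
At 9516 K (t = 95.16):
  R = 329.7·(95.16 − 60)^(-0.1332) = 329.7·35.16^(-0.1332) = 329.7·0.62240 = 205.204.
Gain = 205.204 / 255.000 = 0.8047 → 0.805.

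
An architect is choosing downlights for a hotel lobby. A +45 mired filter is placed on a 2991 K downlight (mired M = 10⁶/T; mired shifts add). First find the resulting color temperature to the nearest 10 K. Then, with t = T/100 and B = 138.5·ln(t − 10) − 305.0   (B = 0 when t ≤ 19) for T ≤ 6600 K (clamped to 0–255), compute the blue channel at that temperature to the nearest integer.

M_in = 10⁶/2991 = 334.34; M_out = 334.34 + (+45) = 379.34.
T_out = 10⁶/379.34 = 2636.2 K → 2640 K; t = 26.4.
B = 138.5·ln(26.4 − 10) − 305.0 = 138.5·ln 16.4 − 305.0 = 138.5·2.7973 − 305.0 = 82.423.
Rounded: 82.

82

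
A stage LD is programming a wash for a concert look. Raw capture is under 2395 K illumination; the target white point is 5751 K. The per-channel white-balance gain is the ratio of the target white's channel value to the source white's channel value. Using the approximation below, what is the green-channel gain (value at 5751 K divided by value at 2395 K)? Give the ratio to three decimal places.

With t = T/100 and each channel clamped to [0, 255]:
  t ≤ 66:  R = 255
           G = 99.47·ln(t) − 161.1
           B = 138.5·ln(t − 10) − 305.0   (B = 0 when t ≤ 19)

1.563

At 2395 K (t = 23.95):
  G = 99.47·ln 23.95 − 161.1 = 99.47·3.1760 − 161.1 = 154.814.
At 5751 K (t = 57.51):
  G = 99.47·ln 57.51 − 161.1 = 99.47·4.0520 − 161.1 = 241.948.
Gain = 241.948 / 154.814 = 1.5628 → 1.563.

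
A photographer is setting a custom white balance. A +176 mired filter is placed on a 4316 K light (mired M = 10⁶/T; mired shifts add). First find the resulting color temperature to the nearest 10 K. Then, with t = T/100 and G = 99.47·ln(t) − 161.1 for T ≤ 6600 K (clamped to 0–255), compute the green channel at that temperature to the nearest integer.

M_in = 10⁶/4316 = 231.70; M_out = 231.70 + (+176) = 407.70.
T_out = 10⁶/407.70 = 2452.8 K → 2450 K; t = 24.5.
G = 99.47·ln 24.5 − 161.1 = 99.47·3.1987 − 161.1 = 157.072.
Rounded: 157.

157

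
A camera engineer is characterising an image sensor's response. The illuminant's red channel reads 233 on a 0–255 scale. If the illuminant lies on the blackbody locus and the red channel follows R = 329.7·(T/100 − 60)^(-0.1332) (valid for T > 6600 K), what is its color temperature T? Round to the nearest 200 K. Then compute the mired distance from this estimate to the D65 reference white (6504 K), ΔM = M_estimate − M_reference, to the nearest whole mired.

(t − 60)^(-0.1332) = 233/329.7 = 0.70670.
t − 60 = 0.70670^(1/-0.1332) = 0.70670^(-7.508) = 13.547, so t = 73.547.
T = 100·t = 7355 K → 7400 K to the nearest 200 K.
M_estimate = 10⁶/7400 = 135.14; M_reference = 10⁶/6504 = 153.75.
ΔM = 135.14 − 153.75 = -18.62 → -19 mireds.

-19 mireds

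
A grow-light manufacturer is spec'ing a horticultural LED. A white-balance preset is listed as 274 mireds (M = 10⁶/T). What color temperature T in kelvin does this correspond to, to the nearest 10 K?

3650 K

T = 10⁶ / 274 = 3649.64 K → 3650 K.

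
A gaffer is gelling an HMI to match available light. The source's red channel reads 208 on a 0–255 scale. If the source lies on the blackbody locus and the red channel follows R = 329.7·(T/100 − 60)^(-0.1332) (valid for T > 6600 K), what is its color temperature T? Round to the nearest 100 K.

9200 K

(t − 60)^(-0.1332) = 208/329.7 = 0.63088.
t − 60 = 0.63088^(1/-0.1332) = 0.63088^(-7.508) = 31.763, so t = 91.763.
T = 100·t = 9176 K → 9200 K to the nearest 100 K.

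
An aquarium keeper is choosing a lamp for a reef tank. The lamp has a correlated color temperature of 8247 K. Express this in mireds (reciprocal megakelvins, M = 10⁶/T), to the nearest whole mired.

M = 10⁶ / 8247 = 121.256 → 121 mireds.

121 mireds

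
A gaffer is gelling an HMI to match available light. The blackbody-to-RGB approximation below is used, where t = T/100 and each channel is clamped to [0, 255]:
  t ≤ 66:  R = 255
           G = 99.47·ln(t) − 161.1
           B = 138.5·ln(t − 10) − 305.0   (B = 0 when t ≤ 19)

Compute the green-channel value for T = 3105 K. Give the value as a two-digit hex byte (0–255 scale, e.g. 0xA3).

t = 3105/100 = 31.05; the t ≤ 66 branch applies.
G = 99.47·ln 31.05 − 161.1 = 99.47·3.4356 − 161.1 = 180.639.
Rounded: 181; in hex, 0xB5.

0xB5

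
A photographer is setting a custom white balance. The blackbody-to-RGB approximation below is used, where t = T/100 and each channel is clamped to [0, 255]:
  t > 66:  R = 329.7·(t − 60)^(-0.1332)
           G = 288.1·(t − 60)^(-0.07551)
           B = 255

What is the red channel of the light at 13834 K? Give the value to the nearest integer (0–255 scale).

184

t = 13834/100 = 138.34; the t > 66 branch applies.
R = 329.7·(138.34 − 60)^(-0.1332) = 329.7·78.34^(-0.1332) = 329.7·0.55940 = 184.434.
Rounded: 184.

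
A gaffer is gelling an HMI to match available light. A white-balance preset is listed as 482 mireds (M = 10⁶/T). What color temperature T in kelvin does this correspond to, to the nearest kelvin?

2075 K

T = 10⁶ / 482 = 2074.69 K → 2075 K.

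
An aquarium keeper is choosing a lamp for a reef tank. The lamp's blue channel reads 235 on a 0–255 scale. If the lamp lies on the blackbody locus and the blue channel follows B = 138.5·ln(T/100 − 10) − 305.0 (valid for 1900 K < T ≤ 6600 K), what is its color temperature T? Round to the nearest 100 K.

ln(t − 10) = (235 + 305.0) / 138.5 = 3.8989.
t − 10 = e^3.8989 = 49.349, so t = 59.349.
T = 100·t = 5935 K → 5900 K to the nearest 100 K.

5900 K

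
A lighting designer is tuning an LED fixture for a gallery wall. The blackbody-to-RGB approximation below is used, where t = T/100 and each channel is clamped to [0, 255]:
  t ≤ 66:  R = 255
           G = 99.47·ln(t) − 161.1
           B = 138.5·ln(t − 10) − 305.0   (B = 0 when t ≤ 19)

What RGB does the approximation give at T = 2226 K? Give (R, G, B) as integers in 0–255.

(255, 148, 42)

t = 2226/100 = 22.26; the t ≤ 66 branch applies.
R = 255 by definition for t ≤ 66.
G = 99.47·ln 22.26 − 161.1 = 99.47·3.1028 − 161.1 = 147.535.
B = 138.5·ln(22.26 − 10) − 305.0 = 138.5·ln 12.26 − 305.0 = 138.5·2.5063 − 305.0 = 42.128.
Rounded: (255, 148, 42).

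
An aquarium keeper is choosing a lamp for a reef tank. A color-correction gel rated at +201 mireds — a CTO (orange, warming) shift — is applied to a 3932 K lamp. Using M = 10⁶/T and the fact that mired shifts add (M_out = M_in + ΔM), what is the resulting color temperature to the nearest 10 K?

M_in = 10⁶/3932 = 254.32 mireds.
M_out = 254.32 + (+201) = 455.32 mireds.
T_out = 10⁶/455.32 = 2196.2 K → 2200 K.

2200 K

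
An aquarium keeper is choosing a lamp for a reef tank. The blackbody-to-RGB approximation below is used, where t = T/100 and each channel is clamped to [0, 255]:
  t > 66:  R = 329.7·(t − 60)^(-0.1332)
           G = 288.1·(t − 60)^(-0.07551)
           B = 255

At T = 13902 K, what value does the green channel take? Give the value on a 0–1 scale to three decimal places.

t = 13902/100 = 139.02; the t > 66 branch applies.
G = 288.1·(139.02 − 60)^(-0.07551) = 288.1·79.02^(-0.07551) = 288.1·0.71896 = 207.131.
On a 0–1 scale: 207.131/255 = 0.8123 → 0.812.

0.812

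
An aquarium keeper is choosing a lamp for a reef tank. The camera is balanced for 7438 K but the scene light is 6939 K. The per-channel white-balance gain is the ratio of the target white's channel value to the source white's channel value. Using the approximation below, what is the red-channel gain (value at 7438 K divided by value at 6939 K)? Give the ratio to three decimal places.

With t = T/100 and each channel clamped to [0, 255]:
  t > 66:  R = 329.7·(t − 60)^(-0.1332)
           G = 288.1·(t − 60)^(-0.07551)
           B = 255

0.945

At 6939 K (t = 69.39):
  R = 329.7·(69.39 − 60)^(-0.1332) = 329.7·9.39^(-0.1332) = 329.7·0.74206 = 244.658.
At 7438 K (t = 74.38):
  R = 329.7·(74.38 − 60)^(-0.1332) = 329.7·14.38^(-0.1332) = 329.7·0.70111 = 231.156.
Gain = 231.156 / 244.658 = 0.9448 → 0.945.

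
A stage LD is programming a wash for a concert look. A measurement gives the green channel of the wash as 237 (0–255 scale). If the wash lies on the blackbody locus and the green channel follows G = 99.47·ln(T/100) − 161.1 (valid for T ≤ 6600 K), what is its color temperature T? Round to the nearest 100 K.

5500 K

ln t = (237 + 161.1) / 99.47 = 4.0022.
t = e^4.0022 = 54.719.
T = 100·t = 5472 K → 5500 K to the nearest 100 K.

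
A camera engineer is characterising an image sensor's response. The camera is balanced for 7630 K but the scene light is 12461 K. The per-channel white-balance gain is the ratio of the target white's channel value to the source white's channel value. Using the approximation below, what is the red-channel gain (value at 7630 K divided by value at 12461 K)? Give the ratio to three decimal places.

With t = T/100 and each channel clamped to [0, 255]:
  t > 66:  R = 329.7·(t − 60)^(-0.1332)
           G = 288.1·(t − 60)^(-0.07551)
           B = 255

1.201

At 12461 K (t = 124.61):
  R = 329.7·(124.61 − 60)^(-0.1332) = 329.7·64.61^(-0.1332) = 329.7·0.57394 = 189.229.
At 7630 K (t = 76.3):
  R = 329.7·(76.3 − 60)^(-0.1332) = 329.7·16.3^(-0.1332) = 329.7·0.68950 = 227.329.
Gain = 227.329 / 189.229 = 1.2013 → 1.201.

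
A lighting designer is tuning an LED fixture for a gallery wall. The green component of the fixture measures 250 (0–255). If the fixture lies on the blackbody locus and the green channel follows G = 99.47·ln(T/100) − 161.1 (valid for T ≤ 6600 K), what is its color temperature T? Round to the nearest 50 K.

ln t = (250 + 161.1) / 99.47 = 4.1329.
t = e^4.1329 = 62.359.
T = 100·t = 6236 K → 6250 K to the nearest 50 K.

6250 K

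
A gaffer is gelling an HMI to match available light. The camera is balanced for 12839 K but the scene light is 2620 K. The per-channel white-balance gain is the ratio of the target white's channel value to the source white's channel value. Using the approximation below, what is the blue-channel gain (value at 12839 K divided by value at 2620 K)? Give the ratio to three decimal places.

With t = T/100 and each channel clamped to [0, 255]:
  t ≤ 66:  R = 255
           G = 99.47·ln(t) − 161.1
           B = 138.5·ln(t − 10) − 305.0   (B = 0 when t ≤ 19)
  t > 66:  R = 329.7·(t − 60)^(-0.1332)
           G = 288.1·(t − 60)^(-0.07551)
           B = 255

3.159

At 2620 K (t = 26.2):
  B = 138.5·ln(26.2 − 10) − 305.0 = 138.5·ln 16.2 − 305.0 = 138.5·2.7850 − 305.0 = 80.724.
At 12839 K (t = 128.39):
  B = 255 by definition for t > 66.
Gain = 255.000 / 80.724 = 3.1589 → 3.159.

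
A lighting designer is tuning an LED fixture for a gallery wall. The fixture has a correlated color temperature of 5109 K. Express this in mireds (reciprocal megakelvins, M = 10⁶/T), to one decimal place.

M = 10⁶ / 5109 = 195.733 → 195.7 mireds.

195.7 mireds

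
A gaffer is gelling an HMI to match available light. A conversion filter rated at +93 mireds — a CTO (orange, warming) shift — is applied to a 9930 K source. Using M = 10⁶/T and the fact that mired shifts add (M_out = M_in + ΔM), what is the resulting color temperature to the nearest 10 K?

M_in = 10⁶/9930 = 100.70 mireds.
M_out = 100.70 + (+93) = 193.70 mireds.
T_out = 10⁶/193.70 = 5162.5 K → 5160 K.

5160 K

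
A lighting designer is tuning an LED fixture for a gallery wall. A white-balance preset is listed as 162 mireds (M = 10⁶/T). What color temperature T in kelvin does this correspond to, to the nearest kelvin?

T = 10⁶ / 162 = 6172.84 K → 6173 K.

6173 K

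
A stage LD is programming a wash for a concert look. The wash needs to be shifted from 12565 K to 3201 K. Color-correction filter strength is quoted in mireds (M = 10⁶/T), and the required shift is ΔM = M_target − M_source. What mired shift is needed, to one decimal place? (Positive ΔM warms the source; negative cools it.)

M_source = 10⁶/12565 = 79.586; M_target = 10⁶/3201 = 312.402.
ΔM = 312.402 − 79.586 = 232.816 → +232.8 mireds, a warming shift.

+232.8 mireds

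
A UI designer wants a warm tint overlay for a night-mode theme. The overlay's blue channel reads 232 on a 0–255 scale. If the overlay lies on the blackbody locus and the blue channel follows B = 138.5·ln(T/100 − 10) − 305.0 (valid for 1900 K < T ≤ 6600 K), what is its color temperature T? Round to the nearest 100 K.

5800 K

ln(t − 10) = (232 + 305.0) / 138.5 = 3.8773.
t − 10 = e^3.8773 = 48.292, so t = 58.292.
T = 100·t = 5829 K → 5800 K to the nearest 100 K.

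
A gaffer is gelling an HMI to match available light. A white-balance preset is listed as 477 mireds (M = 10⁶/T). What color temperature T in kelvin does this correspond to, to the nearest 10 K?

2100 K

T = 10⁶ / 477 = 2096.44 K → 2100 K.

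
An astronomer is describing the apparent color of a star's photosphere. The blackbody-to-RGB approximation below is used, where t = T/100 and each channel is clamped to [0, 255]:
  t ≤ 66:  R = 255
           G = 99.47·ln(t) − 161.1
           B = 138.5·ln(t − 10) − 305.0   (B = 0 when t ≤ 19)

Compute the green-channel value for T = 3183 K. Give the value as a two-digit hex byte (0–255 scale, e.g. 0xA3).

0xB7

t = 3183/100 = 31.83; the t ≤ 66 branch applies.
G = 99.47·ln 31.83 − 161.1 = 99.47·3.4604 − 161.1 = 183.107.
Rounded: 183; in hex, 0xB7.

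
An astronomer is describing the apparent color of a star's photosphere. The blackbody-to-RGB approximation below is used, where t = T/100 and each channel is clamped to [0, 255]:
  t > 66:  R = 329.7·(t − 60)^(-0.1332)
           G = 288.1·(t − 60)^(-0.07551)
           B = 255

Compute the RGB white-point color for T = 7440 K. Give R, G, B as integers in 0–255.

t = 7440/100 = 74.4; the t > 66 branch applies.
R = 329.7·(74.4 − 60)^(-0.1332) = 329.7·14.4^(-0.1332) = 329.7·0.70098 = 231.113.
G = 288.1·(74.4 − 60)^(-0.07551) = 288.1·14.4^(-0.07551) = 288.1·0.81758 = 235.546.
B = 255 by definition for t > 66.
Rounded: (231, 236, 255).

R=231, G=236, B=255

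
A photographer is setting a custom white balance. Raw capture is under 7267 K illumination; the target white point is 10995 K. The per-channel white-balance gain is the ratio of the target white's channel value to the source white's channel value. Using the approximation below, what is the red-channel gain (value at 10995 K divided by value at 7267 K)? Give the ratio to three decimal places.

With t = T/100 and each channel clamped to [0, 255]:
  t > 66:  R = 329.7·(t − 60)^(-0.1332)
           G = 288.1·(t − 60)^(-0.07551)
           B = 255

At 7267 K (t = 72.67):
  R = 329.7·(72.67 − 60)^(-0.1332) = 329.7·12.67^(-0.1332) = 329.7·0.71303 = 235.087.
At 10995 K (t = 109.95):
  R = 329.7·(109.95 − 60)^(-0.1332) = 329.7·49.95^(-0.1332) = 329.7·0.59396 = 195.828.
Gain = 195.828 / 235.087 = 0.8330 → 0.833.

0.833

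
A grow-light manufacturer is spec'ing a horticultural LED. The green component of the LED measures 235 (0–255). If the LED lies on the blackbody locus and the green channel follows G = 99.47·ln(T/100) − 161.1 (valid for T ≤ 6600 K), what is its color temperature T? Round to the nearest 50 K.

ln t = (235 + 161.1) / 99.47 = 3.9821.
t = e^3.9821 = 53.630.
T = 100·t = 5363 K → 5350 K to the nearest 50 K.

5350 K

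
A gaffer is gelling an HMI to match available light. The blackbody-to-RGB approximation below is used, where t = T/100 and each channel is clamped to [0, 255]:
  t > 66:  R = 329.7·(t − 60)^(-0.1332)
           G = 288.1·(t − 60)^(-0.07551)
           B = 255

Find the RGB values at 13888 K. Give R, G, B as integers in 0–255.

t = 13888/100 = 138.88; the t > 66 branch applies.
R = 329.7·(138.88 − 60)^(-0.1332) = 329.7·78.88^(-0.1332) = 329.7·0.55889 = 184.265.
G = 288.1·(138.88 − 60)^(-0.07551) = 288.1·78.88^(-0.07551) = 288.1·0.71905 = 207.159.
B = 255 by definition for t > 66.
Rounded: (184, 207, 255).

R=184, G=207, B=255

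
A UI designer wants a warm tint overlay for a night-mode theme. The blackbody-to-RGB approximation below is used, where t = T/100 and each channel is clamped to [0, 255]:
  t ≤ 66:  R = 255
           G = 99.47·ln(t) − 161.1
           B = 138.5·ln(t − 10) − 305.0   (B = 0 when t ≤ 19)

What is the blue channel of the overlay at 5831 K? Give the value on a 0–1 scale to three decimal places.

0.910

t = 5831/100 = 58.31; the t ≤ 66 branch applies.
B = 138.5·ln(58.31 − 10) − 305.0 = 138.5·ln 48.31 − 305.0 = 138.5·3.8776 − 305.0 = 232.053.
On a 0–1 scale: 232.053/255 = 0.9100 → 0.910.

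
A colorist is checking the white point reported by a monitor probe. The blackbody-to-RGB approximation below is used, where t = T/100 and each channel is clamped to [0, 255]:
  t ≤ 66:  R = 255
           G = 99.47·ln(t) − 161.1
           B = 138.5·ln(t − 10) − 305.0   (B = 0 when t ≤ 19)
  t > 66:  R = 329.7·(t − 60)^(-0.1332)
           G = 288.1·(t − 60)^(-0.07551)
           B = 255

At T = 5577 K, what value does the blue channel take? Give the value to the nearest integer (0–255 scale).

225

t = 5577/100 = 55.77; the t ≤ 66 branch applies.
B = 138.5·ln(55.77 − 10) − 305.0 = 138.5·ln 45.77 − 305.0 = 138.5·3.8236 − 305.0 = 224.573.
Rounded: 225.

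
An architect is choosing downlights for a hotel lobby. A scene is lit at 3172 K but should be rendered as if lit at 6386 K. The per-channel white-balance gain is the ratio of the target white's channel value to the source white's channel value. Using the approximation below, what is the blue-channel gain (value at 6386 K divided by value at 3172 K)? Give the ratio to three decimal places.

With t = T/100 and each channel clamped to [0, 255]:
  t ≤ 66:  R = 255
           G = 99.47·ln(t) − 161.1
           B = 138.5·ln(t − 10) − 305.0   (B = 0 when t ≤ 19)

2.037

At 3172 K (t = 31.72):
  B = 138.5·ln(31.72 − 10) − 305.0 = 138.5·ln 21.72 − 305.0 = 138.5·3.0782 − 305.0 = 121.335.
At 6386 K (t = 63.86):
  B = 138.5·ln(63.86 − 10) − 305.0 = 138.5·ln 53.86 − 305.0 = 138.5·3.9864 − 305.0 = 247.115.
Gain = 247.115 / 121.335 = 2.0366 → 2.037.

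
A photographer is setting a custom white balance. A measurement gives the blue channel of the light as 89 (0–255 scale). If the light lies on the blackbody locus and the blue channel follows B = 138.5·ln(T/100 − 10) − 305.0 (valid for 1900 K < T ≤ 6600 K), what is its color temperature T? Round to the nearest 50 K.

ln(t − 10) = (89 + 305.0) / 138.5 = 2.8448.
t − 10 = e^2.8448 = 17.198, so t = 27.198.
T = 100·t = 2720 K → 2700 K to the nearest 50 K.

2700 K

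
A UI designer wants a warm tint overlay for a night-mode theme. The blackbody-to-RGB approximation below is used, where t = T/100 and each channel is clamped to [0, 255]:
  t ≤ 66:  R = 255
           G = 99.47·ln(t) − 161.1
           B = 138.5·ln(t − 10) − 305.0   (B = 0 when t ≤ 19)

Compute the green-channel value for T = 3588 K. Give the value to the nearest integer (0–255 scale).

t = 3588/100 = 35.88; the t ≤ 66 branch applies.
G = 99.47·ln 35.88 − 161.1 = 99.47·3.5802 − 161.1 = 195.021.
Rounded: 195.

195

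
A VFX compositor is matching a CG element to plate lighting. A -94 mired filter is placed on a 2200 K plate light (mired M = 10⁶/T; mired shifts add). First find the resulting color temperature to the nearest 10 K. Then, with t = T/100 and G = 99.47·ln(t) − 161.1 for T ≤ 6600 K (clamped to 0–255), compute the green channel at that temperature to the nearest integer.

M_in = 10⁶/2200 = 454.55; M_out = 454.55 + (-94) = 360.55.
T_out = 10⁶/360.55 = 2773.6 K → 2770 K; t = 27.7.
G = 99.47·ln 27.7 − 161.1 = 99.47·3.3214 − 161.1 = 169.283.
Rounded: 169.

169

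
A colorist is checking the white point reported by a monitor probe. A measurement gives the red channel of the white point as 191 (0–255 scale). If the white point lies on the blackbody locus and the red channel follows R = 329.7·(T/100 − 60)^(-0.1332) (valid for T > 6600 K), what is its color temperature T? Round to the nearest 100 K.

12000 K

(t − 60)^(-0.1332) = 191/329.7 = 0.57931.
t − 60 = 0.57931^(1/-0.1332) = 0.57931^(-7.508) = 60.245, so t = 120.245.
T = 100·t = 12025 K → 12000 K to the nearest 100 K.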